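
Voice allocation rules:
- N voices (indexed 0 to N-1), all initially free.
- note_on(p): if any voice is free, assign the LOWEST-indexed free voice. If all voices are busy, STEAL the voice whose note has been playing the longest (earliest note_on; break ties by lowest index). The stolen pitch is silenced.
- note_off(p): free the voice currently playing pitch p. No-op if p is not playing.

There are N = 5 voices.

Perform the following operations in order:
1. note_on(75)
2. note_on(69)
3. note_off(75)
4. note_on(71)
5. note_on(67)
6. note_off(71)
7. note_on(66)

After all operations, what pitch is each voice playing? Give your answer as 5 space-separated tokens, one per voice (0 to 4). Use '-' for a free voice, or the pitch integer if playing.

Op 1: note_on(75): voice 0 is free -> assigned | voices=[75 - - - -]
Op 2: note_on(69): voice 1 is free -> assigned | voices=[75 69 - - -]
Op 3: note_off(75): free voice 0 | voices=[- 69 - - -]
Op 4: note_on(71): voice 0 is free -> assigned | voices=[71 69 - - -]
Op 5: note_on(67): voice 2 is free -> assigned | voices=[71 69 67 - -]
Op 6: note_off(71): free voice 0 | voices=[- 69 67 - -]
Op 7: note_on(66): voice 0 is free -> assigned | voices=[66 69 67 - -]

Answer: 66 69 67 - -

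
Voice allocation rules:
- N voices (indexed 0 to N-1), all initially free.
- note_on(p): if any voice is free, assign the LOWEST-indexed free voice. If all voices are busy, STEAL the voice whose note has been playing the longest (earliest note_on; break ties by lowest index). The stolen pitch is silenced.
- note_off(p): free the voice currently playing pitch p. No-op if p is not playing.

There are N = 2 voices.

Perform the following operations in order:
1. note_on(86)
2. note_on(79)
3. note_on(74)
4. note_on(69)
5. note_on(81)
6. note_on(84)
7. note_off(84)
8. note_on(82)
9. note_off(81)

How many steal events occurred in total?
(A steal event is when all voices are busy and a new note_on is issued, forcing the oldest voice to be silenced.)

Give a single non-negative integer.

Op 1: note_on(86): voice 0 is free -> assigned | voices=[86 -]
Op 2: note_on(79): voice 1 is free -> assigned | voices=[86 79]
Op 3: note_on(74): all voices busy, STEAL voice 0 (pitch 86, oldest) -> assign | voices=[74 79]
Op 4: note_on(69): all voices busy, STEAL voice 1 (pitch 79, oldest) -> assign | voices=[74 69]
Op 5: note_on(81): all voices busy, STEAL voice 0 (pitch 74, oldest) -> assign | voices=[81 69]
Op 6: note_on(84): all voices busy, STEAL voice 1 (pitch 69, oldest) -> assign | voices=[81 84]
Op 7: note_off(84): free voice 1 | voices=[81 -]
Op 8: note_on(82): voice 1 is free -> assigned | voices=[81 82]
Op 9: note_off(81): free voice 0 | voices=[- 82]

Answer: 4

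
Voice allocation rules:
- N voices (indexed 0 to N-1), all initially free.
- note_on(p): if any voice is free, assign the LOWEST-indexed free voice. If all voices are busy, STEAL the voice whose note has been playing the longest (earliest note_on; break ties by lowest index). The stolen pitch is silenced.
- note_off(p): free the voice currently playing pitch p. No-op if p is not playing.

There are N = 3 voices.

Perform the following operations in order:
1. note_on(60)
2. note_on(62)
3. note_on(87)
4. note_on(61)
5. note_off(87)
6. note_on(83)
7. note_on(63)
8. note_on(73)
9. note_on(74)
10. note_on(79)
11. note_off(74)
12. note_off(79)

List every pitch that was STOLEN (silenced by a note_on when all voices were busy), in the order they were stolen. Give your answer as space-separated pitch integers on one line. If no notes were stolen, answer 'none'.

Op 1: note_on(60): voice 0 is free -> assigned | voices=[60 - -]
Op 2: note_on(62): voice 1 is free -> assigned | voices=[60 62 -]
Op 3: note_on(87): voice 2 is free -> assigned | voices=[60 62 87]
Op 4: note_on(61): all voices busy, STEAL voice 0 (pitch 60, oldest) -> assign | voices=[61 62 87]
Op 5: note_off(87): free voice 2 | voices=[61 62 -]
Op 6: note_on(83): voice 2 is free -> assigned | voices=[61 62 83]
Op 7: note_on(63): all voices busy, STEAL voice 1 (pitch 62, oldest) -> assign | voices=[61 63 83]
Op 8: note_on(73): all voices busy, STEAL voice 0 (pitch 61, oldest) -> assign | voices=[73 63 83]
Op 9: note_on(74): all voices busy, STEAL voice 2 (pitch 83, oldest) -> assign | voices=[73 63 74]
Op 10: note_on(79): all voices busy, STEAL voice 1 (pitch 63, oldest) -> assign | voices=[73 79 74]
Op 11: note_off(74): free voice 2 | voices=[73 79 -]
Op 12: note_off(79): free voice 1 | voices=[73 - -]

Answer: 60 62 61 83 63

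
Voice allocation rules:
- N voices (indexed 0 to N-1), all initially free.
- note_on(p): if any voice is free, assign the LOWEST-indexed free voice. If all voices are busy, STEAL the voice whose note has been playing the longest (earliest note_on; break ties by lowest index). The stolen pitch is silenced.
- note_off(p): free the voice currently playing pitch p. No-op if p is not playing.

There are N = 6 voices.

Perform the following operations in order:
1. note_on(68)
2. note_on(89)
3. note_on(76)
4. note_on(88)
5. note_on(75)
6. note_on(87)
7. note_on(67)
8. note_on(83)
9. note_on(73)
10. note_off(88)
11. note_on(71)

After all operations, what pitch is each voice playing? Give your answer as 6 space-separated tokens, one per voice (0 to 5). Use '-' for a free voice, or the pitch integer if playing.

Answer: 67 83 73 71 75 87

Derivation:
Op 1: note_on(68): voice 0 is free -> assigned | voices=[68 - - - - -]
Op 2: note_on(89): voice 1 is free -> assigned | voices=[68 89 - - - -]
Op 3: note_on(76): voice 2 is free -> assigned | voices=[68 89 76 - - -]
Op 4: note_on(88): voice 3 is free -> assigned | voices=[68 89 76 88 - -]
Op 5: note_on(75): voice 4 is free -> assigned | voices=[68 89 76 88 75 -]
Op 6: note_on(87): voice 5 is free -> assigned | voices=[68 89 76 88 75 87]
Op 7: note_on(67): all voices busy, STEAL voice 0 (pitch 68, oldest) -> assign | voices=[67 89 76 88 75 87]
Op 8: note_on(83): all voices busy, STEAL voice 1 (pitch 89, oldest) -> assign | voices=[67 83 76 88 75 87]
Op 9: note_on(73): all voices busy, STEAL voice 2 (pitch 76, oldest) -> assign | voices=[67 83 73 88 75 87]
Op 10: note_off(88): free voice 3 | voices=[67 83 73 - 75 87]
Op 11: note_on(71): voice 3 is free -> assigned | voices=[67 83 73 71 75 87]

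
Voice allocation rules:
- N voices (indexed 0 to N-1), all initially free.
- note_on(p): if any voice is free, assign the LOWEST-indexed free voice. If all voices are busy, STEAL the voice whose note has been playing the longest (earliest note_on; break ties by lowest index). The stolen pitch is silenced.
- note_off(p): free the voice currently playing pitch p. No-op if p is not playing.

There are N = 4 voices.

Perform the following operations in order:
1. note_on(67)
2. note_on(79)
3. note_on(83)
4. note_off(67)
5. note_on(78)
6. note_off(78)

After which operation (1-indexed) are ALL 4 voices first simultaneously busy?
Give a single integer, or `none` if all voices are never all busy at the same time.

Op 1: note_on(67): voice 0 is free -> assigned | voices=[67 - - -]
Op 2: note_on(79): voice 1 is free -> assigned | voices=[67 79 - -]
Op 3: note_on(83): voice 2 is free -> assigned | voices=[67 79 83 -]
Op 4: note_off(67): free voice 0 | voices=[- 79 83 -]
Op 5: note_on(78): voice 0 is free -> assigned | voices=[78 79 83 -]
Op 6: note_off(78): free voice 0 | voices=[- 79 83 -]

Answer: none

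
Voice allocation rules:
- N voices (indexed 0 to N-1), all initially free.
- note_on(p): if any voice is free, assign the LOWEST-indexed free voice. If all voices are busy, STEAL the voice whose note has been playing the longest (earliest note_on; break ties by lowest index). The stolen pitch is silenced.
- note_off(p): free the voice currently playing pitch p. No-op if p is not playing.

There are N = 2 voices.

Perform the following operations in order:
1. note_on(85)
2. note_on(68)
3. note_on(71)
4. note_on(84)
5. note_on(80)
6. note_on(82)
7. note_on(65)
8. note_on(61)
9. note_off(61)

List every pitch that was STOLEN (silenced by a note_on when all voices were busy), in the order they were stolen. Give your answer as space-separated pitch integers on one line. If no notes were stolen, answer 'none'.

Answer: 85 68 71 84 80 82

Derivation:
Op 1: note_on(85): voice 0 is free -> assigned | voices=[85 -]
Op 2: note_on(68): voice 1 is free -> assigned | voices=[85 68]
Op 3: note_on(71): all voices busy, STEAL voice 0 (pitch 85, oldest) -> assign | voices=[71 68]
Op 4: note_on(84): all voices busy, STEAL voice 1 (pitch 68, oldest) -> assign | voices=[71 84]
Op 5: note_on(80): all voices busy, STEAL voice 0 (pitch 71, oldest) -> assign | voices=[80 84]
Op 6: note_on(82): all voices busy, STEAL voice 1 (pitch 84, oldest) -> assign | voices=[80 82]
Op 7: note_on(65): all voices busy, STEAL voice 0 (pitch 80, oldest) -> assign | voices=[65 82]
Op 8: note_on(61): all voices busy, STEAL voice 1 (pitch 82, oldest) -> assign | voices=[65 61]
Op 9: note_off(61): free voice 1 | voices=[65 -]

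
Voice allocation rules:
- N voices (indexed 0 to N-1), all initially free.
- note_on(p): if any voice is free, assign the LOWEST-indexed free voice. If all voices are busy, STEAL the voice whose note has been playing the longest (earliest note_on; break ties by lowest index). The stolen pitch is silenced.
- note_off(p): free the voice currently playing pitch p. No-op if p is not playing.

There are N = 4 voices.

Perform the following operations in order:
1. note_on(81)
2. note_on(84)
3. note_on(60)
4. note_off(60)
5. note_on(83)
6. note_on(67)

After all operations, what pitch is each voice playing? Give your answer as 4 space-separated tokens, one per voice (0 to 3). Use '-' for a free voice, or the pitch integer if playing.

Op 1: note_on(81): voice 0 is free -> assigned | voices=[81 - - -]
Op 2: note_on(84): voice 1 is free -> assigned | voices=[81 84 - -]
Op 3: note_on(60): voice 2 is free -> assigned | voices=[81 84 60 -]
Op 4: note_off(60): free voice 2 | voices=[81 84 - -]
Op 5: note_on(83): voice 2 is free -> assigned | voices=[81 84 83 -]
Op 6: note_on(67): voice 3 is free -> assigned | voices=[81 84 83 67]

Answer: 81 84 83 67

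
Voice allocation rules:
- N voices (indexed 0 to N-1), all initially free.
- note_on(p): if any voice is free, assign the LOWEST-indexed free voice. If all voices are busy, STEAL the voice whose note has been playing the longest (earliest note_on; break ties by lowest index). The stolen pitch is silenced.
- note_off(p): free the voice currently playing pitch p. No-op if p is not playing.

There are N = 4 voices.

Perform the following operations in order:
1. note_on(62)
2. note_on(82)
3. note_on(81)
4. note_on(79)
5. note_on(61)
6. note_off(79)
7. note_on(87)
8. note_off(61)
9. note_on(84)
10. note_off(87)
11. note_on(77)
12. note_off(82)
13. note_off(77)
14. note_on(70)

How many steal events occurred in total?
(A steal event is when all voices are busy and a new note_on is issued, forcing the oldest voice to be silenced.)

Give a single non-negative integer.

Answer: 1

Derivation:
Op 1: note_on(62): voice 0 is free -> assigned | voices=[62 - - -]
Op 2: note_on(82): voice 1 is free -> assigned | voices=[62 82 - -]
Op 3: note_on(81): voice 2 is free -> assigned | voices=[62 82 81 -]
Op 4: note_on(79): voice 3 is free -> assigned | voices=[62 82 81 79]
Op 5: note_on(61): all voices busy, STEAL voice 0 (pitch 62, oldest) -> assign | voices=[61 82 81 79]
Op 6: note_off(79): free voice 3 | voices=[61 82 81 -]
Op 7: note_on(87): voice 3 is free -> assigned | voices=[61 82 81 87]
Op 8: note_off(61): free voice 0 | voices=[- 82 81 87]
Op 9: note_on(84): voice 0 is free -> assigned | voices=[84 82 81 87]
Op 10: note_off(87): free voice 3 | voices=[84 82 81 -]
Op 11: note_on(77): voice 3 is free -> assigned | voices=[84 82 81 77]
Op 12: note_off(82): free voice 1 | voices=[84 - 81 77]
Op 13: note_off(77): free voice 3 | voices=[84 - 81 -]
Op 14: note_on(70): voice 1 is free -> assigned | voices=[84 70 81 -]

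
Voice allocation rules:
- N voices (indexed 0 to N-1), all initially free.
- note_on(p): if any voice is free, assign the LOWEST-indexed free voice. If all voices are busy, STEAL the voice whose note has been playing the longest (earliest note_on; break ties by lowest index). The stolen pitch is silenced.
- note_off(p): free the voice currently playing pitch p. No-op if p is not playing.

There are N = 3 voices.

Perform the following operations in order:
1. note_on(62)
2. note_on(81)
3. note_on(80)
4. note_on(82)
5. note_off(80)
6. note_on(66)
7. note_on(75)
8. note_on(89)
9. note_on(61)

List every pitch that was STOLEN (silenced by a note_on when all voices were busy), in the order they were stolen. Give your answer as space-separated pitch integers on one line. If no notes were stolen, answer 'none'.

Op 1: note_on(62): voice 0 is free -> assigned | voices=[62 - -]
Op 2: note_on(81): voice 1 is free -> assigned | voices=[62 81 -]
Op 3: note_on(80): voice 2 is free -> assigned | voices=[62 81 80]
Op 4: note_on(82): all voices busy, STEAL voice 0 (pitch 62, oldest) -> assign | voices=[82 81 80]
Op 5: note_off(80): free voice 2 | voices=[82 81 -]
Op 6: note_on(66): voice 2 is free -> assigned | voices=[82 81 66]
Op 7: note_on(75): all voices busy, STEAL voice 1 (pitch 81, oldest) -> assign | voices=[82 75 66]
Op 8: note_on(89): all voices busy, STEAL voice 0 (pitch 82, oldest) -> assign | voices=[89 75 66]
Op 9: note_on(61): all voices busy, STEAL voice 2 (pitch 66, oldest) -> assign | voices=[89 75 61]

Answer: 62 81 82 66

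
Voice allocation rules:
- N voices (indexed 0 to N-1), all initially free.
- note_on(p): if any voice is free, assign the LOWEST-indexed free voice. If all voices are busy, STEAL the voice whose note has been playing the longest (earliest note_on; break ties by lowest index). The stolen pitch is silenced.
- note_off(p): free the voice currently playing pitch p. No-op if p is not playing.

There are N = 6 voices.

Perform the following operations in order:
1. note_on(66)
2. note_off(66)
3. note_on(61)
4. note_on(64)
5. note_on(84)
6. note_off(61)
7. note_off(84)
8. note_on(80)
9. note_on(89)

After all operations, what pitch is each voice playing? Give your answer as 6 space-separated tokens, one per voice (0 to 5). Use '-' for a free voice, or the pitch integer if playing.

Answer: 80 64 89 - - -

Derivation:
Op 1: note_on(66): voice 0 is free -> assigned | voices=[66 - - - - -]
Op 2: note_off(66): free voice 0 | voices=[- - - - - -]
Op 3: note_on(61): voice 0 is free -> assigned | voices=[61 - - - - -]
Op 4: note_on(64): voice 1 is free -> assigned | voices=[61 64 - - - -]
Op 5: note_on(84): voice 2 is free -> assigned | voices=[61 64 84 - - -]
Op 6: note_off(61): free voice 0 | voices=[- 64 84 - - -]
Op 7: note_off(84): free voice 2 | voices=[- 64 - - - -]
Op 8: note_on(80): voice 0 is free -> assigned | voices=[80 64 - - - -]
Op 9: note_on(89): voice 2 is free -> assigned | voices=[80 64 89 - - -]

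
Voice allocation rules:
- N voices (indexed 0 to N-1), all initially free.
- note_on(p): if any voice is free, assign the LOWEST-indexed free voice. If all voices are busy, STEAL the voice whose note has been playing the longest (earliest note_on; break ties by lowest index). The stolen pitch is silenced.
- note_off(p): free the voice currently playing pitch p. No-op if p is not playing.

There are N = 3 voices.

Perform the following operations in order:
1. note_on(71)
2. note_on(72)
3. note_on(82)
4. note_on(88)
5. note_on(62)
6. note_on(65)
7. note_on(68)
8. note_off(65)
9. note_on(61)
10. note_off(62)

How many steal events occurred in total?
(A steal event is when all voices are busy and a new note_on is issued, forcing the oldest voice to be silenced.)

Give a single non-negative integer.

Op 1: note_on(71): voice 0 is free -> assigned | voices=[71 - -]
Op 2: note_on(72): voice 1 is free -> assigned | voices=[71 72 -]
Op 3: note_on(82): voice 2 is free -> assigned | voices=[71 72 82]
Op 4: note_on(88): all voices busy, STEAL voice 0 (pitch 71, oldest) -> assign | voices=[88 72 82]
Op 5: note_on(62): all voices busy, STEAL voice 1 (pitch 72, oldest) -> assign | voices=[88 62 82]
Op 6: note_on(65): all voices busy, STEAL voice 2 (pitch 82, oldest) -> assign | voices=[88 62 65]
Op 7: note_on(68): all voices busy, STEAL voice 0 (pitch 88, oldest) -> assign | voices=[68 62 65]
Op 8: note_off(65): free voice 2 | voices=[68 62 -]
Op 9: note_on(61): voice 2 is free -> assigned | voices=[68 62 61]
Op 10: note_off(62): free voice 1 | voices=[68 - 61]

Answer: 4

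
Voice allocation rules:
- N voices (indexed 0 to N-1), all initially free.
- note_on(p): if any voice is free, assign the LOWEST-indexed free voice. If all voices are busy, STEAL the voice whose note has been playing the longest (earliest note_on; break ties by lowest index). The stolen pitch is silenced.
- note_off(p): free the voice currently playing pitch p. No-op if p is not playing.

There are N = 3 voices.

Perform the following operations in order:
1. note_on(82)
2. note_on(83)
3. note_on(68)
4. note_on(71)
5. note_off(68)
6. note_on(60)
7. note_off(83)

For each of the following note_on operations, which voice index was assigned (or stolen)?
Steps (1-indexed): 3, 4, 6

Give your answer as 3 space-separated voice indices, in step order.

Op 1: note_on(82): voice 0 is free -> assigned | voices=[82 - -]
Op 2: note_on(83): voice 1 is free -> assigned | voices=[82 83 -]
Op 3: note_on(68): voice 2 is free -> assigned | voices=[82 83 68]
Op 4: note_on(71): all voices busy, STEAL voice 0 (pitch 82, oldest) -> assign | voices=[71 83 68]
Op 5: note_off(68): free voice 2 | voices=[71 83 -]
Op 6: note_on(60): voice 2 is free -> assigned | voices=[71 83 60]
Op 7: note_off(83): free voice 1 | voices=[71 - 60]

Answer: 2 0 2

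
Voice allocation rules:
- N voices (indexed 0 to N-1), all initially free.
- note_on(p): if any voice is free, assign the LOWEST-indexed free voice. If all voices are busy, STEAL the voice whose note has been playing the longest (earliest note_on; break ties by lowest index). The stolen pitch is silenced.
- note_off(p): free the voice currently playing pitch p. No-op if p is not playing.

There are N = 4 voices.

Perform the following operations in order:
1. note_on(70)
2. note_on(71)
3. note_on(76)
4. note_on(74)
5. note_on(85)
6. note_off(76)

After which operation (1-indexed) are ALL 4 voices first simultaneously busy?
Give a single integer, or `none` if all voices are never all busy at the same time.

Op 1: note_on(70): voice 0 is free -> assigned | voices=[70 - - -]
Op 2: note_on(71): voice 1 is free -> assigned | voices=[70 71 - -]
Op 3: note_on(76): voice 2 is free -> assigned | voices=[70 71 76 -]
Op 4: note_on(74): voice 3 is free -> assigned | voices=[70 71 76 74]
Op 5: note_on(85): all voices busy, STEAL voice 0 (pitch 70, oldest) -> assign | voices=[85 71 76 74]
Op 6: note_off(76): free voice 2 | voices=[85 71 - 74]

Answer: 4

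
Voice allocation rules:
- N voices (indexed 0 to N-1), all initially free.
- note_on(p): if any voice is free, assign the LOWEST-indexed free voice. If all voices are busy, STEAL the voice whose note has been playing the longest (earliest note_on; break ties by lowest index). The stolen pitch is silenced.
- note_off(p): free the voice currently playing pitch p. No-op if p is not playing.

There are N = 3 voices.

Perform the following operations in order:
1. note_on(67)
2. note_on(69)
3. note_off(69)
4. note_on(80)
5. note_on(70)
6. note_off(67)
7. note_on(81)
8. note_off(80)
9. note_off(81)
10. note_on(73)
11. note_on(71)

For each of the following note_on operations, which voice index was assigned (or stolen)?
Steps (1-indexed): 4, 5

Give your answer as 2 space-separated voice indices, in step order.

Op 1: note_on(67): voice 0 is free -> assigned | voices=[67 - -]
Op 2: note_on(69): voice 1 is free -> assigned | voices=[67 69 -]
Op 3: note_off(69): free voice 1 | voices=[67 - -]
Op 4: note_on(80): voice 1 is free -> assigned | voices=[67 80 -]
Op 5: note_on(70): voice 2 is free -> assigned | voices=[67 80 70]
Op 6: note_off(67): free voice 0 | voices=[- 80 70]
Op 7: note_on(81): voice 0 is free -> assigned | voices=[81 80 70]
Op 8: note_off(80): free voice 1 | voices=[81 - 70]
Op 9: note_off(81): free voice 0 | voices=[- - 70]
Op 10: note_on(73): voice 0 is free -> assigned | voices=[73 - 70]
Op 11: note_on(71): voice 1 is free -> assigned | voices=[73 71 70]

Answer: 1 2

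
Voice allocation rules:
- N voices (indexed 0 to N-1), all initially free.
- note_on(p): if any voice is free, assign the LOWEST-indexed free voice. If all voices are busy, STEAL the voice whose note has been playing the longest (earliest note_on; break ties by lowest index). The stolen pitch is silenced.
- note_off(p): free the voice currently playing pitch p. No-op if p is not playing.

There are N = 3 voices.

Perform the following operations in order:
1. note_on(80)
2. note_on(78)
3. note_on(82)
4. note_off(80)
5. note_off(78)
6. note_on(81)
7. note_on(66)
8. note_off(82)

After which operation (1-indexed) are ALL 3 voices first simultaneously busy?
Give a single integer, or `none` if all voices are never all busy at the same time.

Answer: 3

Derivation:
Op 1: note_on(80): voice 0 is free -> assigned | voices=[80 - -]
Op 2: note_on(78): voice 1 is free -> assigned | voices=[80 78 -]
Op 3: note_on(82): voice 2 is free -> assigned | voices=[80 78 82]
Op 4: note_off(80): free voice 0 | voices=[- 78 82]
Op 5: note_off(78): free voice 1 | voices=[- - 82]
Op 6: note_on(81): voice 0 is free -> assigned | voices=[81 - 82]
Op 7: note_on(66): voice 1 is free -> assigned | voices=[81 66 82]
Op 8: note_off(82): free voice 2 | voices=[81 66 -]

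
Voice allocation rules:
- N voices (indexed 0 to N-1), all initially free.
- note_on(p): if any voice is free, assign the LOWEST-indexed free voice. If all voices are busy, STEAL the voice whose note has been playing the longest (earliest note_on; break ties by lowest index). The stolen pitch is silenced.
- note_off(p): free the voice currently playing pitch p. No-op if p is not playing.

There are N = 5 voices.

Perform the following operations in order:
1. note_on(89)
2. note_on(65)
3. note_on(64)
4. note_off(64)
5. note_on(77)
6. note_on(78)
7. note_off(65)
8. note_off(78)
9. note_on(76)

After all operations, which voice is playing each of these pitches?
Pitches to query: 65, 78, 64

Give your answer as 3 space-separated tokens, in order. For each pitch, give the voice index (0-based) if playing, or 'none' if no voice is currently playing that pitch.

Op 1: note_on(89): voice 0 is free -> assigned | voices=[89 - - - -]
Op 2: note_on(65): voice 1 is free -> assigned | voices=[89 65 - - -]
Op 3: note_on(64): voice 2 is free -> assigned | voices=[89 65 64 - -]
Op 4: note_off(64): free voice 2 | voices=[89 65 - - -]
Op 5: note_on(77): voice 2 is free -> assigned | voices=[89 65 77 - -]
Op 6: note_on(78): voice 3 is free -> assigned | voices=[89 65 77 78 -]
Op 7: note_off(65): free voice 1 | voices=[89 - 77 78 -]
Op 8: note_off(78): free voice 3 | voices=[89 - 77 - -]
Op 9: note_on(76): voice 1 is free -> assigned | voices=[89 76 77 - -]

Answer: none none none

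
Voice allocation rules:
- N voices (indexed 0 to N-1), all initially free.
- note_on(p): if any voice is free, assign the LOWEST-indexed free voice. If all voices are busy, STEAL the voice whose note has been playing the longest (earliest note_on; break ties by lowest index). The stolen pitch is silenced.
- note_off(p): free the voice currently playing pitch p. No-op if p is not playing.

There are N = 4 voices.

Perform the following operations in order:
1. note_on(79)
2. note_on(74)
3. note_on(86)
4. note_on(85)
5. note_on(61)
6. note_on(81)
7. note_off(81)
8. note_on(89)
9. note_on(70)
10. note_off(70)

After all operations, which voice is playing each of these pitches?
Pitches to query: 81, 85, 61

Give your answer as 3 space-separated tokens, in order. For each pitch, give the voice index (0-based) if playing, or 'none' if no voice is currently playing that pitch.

Answer: none 3 0

Derivation:
Op 1: note_on(79): voice 0 is free -> assigned | voices=[79 - - -]
Op 2: note_on(74): voice 1 is free -> assigned | voices=[79 74 - -]
Op 3: note_on(86): voice 2 is free -> assigned | voices=[79 74 86 -]
Op 4: note_on(85): voice 3 is free -> assigned | voices=[79 74 86 85]
Op 5: note_on(61): all voices busy, STEAL voice 0 (pitch 79, oldest) -> assign | voices=[61 74 86 85]
Op 6: note_on(81): all voices busy, STEAL voice 1 (pitch 74, oldest) -> assign | voices=[61 81 86 85]
Op 7: note_off(81): free voice 1 | voices=[61 - 86 85]
Op 8: note_on(89): voice 1 is free -> assigned | voices=[61 89 86 85]
Op 9: note_on(70): all voices busy, STEAL voice 2 (pitch 86, oldest) -> assign | voices=[61 89 70 85]
Op 10: note_off(70): free voice 2 | voices=[61 89 - 85]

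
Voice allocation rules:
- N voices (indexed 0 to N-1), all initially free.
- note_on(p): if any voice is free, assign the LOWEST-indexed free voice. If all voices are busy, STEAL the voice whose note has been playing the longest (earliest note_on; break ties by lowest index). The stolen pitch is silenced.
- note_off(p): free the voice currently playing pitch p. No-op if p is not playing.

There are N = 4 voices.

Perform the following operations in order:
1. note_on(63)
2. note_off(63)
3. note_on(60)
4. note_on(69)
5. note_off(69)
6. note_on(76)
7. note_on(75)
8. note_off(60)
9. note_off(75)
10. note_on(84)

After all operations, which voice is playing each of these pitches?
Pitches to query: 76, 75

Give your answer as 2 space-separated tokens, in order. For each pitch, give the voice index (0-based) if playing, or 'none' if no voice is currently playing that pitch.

Op 1: note_on(63): voice 0 is free -> assigned | voices=[63 - - -]
Op 2: note_off(63): free voice 0 | voices=[- - - -]
Op 3: note_on(60): voice 0 is free -> assigned | voices=[60 - - -]
Op 4: note_on(69): voice 1 is free -> assigned | voices=[60 69 - -]
Op 5: note_off(69): free voice 1 | voices=[60 - - -]
Op 6: note_on(76): voice 1 is free -> assigned | voices=[60 76 - -]
Op 7: note_on(75): voice 2 is free -> assigned | voices=[60 76 75 -]
Op 8: note_off(60): free voice 0 | voices=[- 76 75 -]
Op 9: note_off(75): free voice 2 | voices=[- 76 - -]
Op 10: note_on(84): voice 0 is free -> assigned | voices=[84 76 - -]

Answer: 1 none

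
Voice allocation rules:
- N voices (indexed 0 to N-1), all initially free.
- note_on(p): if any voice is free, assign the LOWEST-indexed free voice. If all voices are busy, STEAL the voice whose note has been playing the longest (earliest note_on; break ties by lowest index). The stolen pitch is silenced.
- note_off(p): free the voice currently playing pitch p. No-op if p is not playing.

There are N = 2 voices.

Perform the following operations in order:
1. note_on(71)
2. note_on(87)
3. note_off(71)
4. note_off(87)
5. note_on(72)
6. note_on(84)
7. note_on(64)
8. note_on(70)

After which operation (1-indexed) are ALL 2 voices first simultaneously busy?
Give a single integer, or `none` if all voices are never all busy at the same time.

Answer: 2

Derivation:
Op 1: note_on(71): voice 0 is free -> assigned | voices=[71 -]
Op 2: note_on(87): voice 1 is free -> assigned | voices=[71 87]
Op 3: note_off(71): free voice 0 | voices=[- 87]
Op 4: note_off(87): free voice 1 | voices=[- -]
Op 5: note_on(72): voice 0 is free -> assigned | voices=[72 -]
Op 6: note_on(84): voice 1 is free -> assigned | voices=[72 84]
Op 7: note_on(64): all voices busy, STEAL voice 0 (pitch 72, oldest) -> assign | voices=[64 84]
Op 8: note_on(70): all voices busy, STEAL voice 1 (pitch 84, oldest) -> assign | voices=[64 70]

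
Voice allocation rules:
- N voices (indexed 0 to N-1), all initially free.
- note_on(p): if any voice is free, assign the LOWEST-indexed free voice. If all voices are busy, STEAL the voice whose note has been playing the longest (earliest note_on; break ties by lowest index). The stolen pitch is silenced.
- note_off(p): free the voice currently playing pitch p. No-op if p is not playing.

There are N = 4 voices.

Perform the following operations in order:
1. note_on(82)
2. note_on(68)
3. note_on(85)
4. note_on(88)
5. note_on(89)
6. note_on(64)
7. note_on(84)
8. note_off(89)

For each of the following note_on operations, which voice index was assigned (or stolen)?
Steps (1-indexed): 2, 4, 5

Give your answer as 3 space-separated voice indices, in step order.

Op 1: note_on(82): voice 0 is free -> assigned | voices=[82 - - -]
Op 2: note_on(68): voice 1 is free -> assigned | voices=[82 68 - -]
Op 3: note_on(85): voice 2 is free -> assigned | voices=[82 68 85 -]
Op 4: note_on(88): voice 3 is free -> assigned | voices=[82 68 85 88]
Op 5: note_on(89): all voices busy, STEAL voice 0 (pitch 82, oldest) -> assign | voices=[89 68 85 88]
Op 6: note_on(64): all voices busy, STEAL voice 1 (pitch 68, oldest) -> assign | voices=[89 64 85 88]
Op 7: note_on(84): all voices busy, STEAL voice 2 (pitch 85, oldest) -> assign | voices=[89 64 84 88]
Op 8: note_off(89): free voice 0 | voices=[- 64 84 88]

Answer: 1 3 0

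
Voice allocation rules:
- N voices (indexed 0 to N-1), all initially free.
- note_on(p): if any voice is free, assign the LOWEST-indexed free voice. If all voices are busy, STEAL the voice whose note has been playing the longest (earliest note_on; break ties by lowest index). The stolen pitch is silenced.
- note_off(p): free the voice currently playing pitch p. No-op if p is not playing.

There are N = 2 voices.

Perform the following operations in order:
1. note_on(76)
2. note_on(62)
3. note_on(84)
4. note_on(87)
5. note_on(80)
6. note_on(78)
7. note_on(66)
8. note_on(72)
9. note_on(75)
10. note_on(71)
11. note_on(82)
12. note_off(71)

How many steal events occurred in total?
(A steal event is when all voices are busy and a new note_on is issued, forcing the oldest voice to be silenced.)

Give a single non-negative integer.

Answer: 9

Derivation:
Op 1: note_on(76): voice 0 is free -> assigned | voices=[76 -]
Op 2: note_on(62): voice 1 is free -> assigned | voices=[76 62]
Op 3: note_on(84): all voices busy, STEAL voice 0 (pitch 76, oldest) -> assign | voices=[84 62]
Op 4: note_on(87): all voices busy, STEAL voice 1 (pitch 62, oldest) -> assign | voices=[84 87]
Op 5: note_on(80): all voices busy, STEAL voice 0 (pitch 84, oldest) -> assign | voices=[80 87]
Op 6: note_on(78): all voices busy, STEAL voice 1 (pitch 87, oldest) -> assign | voices=[80 78]
Op 7: note_on(66): all voices busy, STEAL voice 0 (pitch 80, oldest) -> assign | voices=[66 78]
Op 8: note_on(72): all voices busy, STEAL voice 1 (pitch 78, oldest) -> assign | voices=[66 72]
Op 9: note_on(75): all voices busy, STEAL voice 0 (pitch 66, oldest) -> assign | voices=[75 72]
Op 10: note_on(71): all voices busy, STEAL voice 1 (pitch 72, oldest) -> assign | voices=[75 71]
Op 11: note_on(82): all voices busy, STEAL voice 0 (pitch 75, oldest) -> assign | voices=[82 71]
Op 12: note_off(71): free voice 1 | voices=[82 -]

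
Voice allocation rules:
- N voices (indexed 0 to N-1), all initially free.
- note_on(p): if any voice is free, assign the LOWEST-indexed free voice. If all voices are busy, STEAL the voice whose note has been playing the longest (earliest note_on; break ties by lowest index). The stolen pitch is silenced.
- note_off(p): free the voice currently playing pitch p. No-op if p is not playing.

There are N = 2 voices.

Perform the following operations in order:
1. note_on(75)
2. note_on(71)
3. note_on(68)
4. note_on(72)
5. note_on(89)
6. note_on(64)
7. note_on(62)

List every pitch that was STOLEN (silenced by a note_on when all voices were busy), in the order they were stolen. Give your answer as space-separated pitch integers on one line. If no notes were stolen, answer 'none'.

Answer: 75 71 68 72 89

Derivation:
Op 1: note_on(75): voice 0 is free -> assigned | voices=[75 -]
Op 2: note_on(71): voice 1 is free -> assigned | voices=[75 71]
Op 3: note_on(68): all voices busy, STEAL voice 0 (pitch 75, oldest) -> assign | voices=[68 71]
Op 4: note_on(72): all voices busy, STEAL voice 1 (pitch 71, oldest) -> assign | voices=[68 72]
Op 5: note_on(89): all voices busy, STEAL voice 0 (pitch 68, oldest) -> assign | voices=[89 72]
Op 6: note_on(64): all voices busy, STEAL voice 1 (pitch 72, oldest) -> assign | voices=[89 64]
Op 7: note_on(62): all voices busy, STEAL voice 0 (pitch 89, oldest) -> assign | voices=[62 64]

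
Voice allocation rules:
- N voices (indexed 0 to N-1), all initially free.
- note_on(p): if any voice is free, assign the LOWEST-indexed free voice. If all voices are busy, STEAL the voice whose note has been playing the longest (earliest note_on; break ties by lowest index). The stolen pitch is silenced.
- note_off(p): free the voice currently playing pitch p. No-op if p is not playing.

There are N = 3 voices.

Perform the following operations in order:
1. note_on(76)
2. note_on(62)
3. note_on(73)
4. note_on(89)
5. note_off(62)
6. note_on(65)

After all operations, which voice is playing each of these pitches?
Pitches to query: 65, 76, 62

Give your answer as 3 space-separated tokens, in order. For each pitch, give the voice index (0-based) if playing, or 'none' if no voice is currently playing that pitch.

Answer: 1 none none

Derivation:
Op 1: note_on(76): voice 0 is free -> assigned | voices=[76 - -]
Op 2: note_on(62): voice 1 is free -> assigned | voices=[76 62 -]
Op 3: note_on(73): voice 2 is free -> assigned | voices=[76 62 73]
Op 4: note_on(89): all voices busy, STEAL voice 0 (pitch 76, oldest) -> assign | voices=[89 62 73]
Op 5: note_off(62): free voice 1 | voices=[89 - 73]
Op 6: note_on(65): voice 1 is free -> assigned | voices=[89 65 73]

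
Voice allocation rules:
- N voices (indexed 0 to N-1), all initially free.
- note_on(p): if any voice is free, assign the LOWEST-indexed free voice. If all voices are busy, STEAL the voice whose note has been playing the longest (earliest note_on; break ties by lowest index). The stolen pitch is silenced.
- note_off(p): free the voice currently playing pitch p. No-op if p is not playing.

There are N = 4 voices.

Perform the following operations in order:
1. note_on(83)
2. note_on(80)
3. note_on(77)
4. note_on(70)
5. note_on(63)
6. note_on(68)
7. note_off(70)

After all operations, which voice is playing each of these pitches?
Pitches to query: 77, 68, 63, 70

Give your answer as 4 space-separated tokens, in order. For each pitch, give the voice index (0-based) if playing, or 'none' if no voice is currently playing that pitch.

Op 1: note_on(83): voice 0 is free -> assigned | voices=[83 - - -]
Op 2: note_on(80): voice 1 is free -> assigned | voices=[83 80 - -]
Op 3: note_on(77): voice 2 is free -> assigned | voices=[83 80 77 -]
Op 4: note_on(70): voice 3 is free -> assigned | voices=[83 80 77 70]
Op 5: note_on(63): all voices busy, STEAL voice 0 (pitch 83, oldest) -> assign | voices=[63 80 77 70]
Op 6: note_on(68): all voices busy, STEAL voice 1 (pitch 80, oldest) -> assign | voices=[63 68 77 70]
Op 7: note_off(70): free voice 3 | voices=[63 68 77 -]

Answer: 2 1 0 none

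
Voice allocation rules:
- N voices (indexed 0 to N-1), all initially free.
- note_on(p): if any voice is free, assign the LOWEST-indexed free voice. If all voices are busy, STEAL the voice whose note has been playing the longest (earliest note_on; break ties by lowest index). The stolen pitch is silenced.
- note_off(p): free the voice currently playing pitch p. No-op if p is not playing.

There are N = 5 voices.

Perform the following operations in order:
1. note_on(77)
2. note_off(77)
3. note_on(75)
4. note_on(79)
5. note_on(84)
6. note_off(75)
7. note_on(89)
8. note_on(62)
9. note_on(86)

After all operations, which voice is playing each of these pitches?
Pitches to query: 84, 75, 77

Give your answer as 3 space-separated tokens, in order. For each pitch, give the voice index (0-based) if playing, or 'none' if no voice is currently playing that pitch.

Answer: 2 none none

Derivation:
Op 1: note_on(77): voice 0 is free -> assigned | voices=[77 - - - -]
Op 2: note_off(77): free voice 0 | voices=[- - - - -]
Op 3: note_on(75): voice 0 is free -> assigned | voices=[75 - - - -]
Op 4: note_on(79): voice 1 is free -> assigned | voices=[75 79 - - -]
Op 5: note_on(84): voice 2 is free -> assigned | voices=[75 79 84 - -]
Op 6: note_off(75): free voice 0 | voices=[- 79 84 - -]
Op 7: note_on(89): voice 0 is free -> assigned | voices=[89 79 84 - -]
Op 8: note_on(62): voice 3 is free -> assigned | voices=[89 79 84 62 -]
Op 9: note_on(86): voice 4 is free -> assigned | voices=[89 79 84 62 86]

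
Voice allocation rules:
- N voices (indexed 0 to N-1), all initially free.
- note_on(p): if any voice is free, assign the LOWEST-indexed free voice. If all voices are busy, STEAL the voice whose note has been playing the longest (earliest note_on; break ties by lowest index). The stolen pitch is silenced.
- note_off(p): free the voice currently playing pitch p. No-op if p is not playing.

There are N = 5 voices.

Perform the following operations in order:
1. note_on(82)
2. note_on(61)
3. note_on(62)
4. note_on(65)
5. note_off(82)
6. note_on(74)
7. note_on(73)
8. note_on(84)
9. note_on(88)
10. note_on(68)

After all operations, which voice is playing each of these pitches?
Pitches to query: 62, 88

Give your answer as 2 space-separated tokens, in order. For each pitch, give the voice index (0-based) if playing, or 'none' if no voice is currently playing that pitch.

Op 1: note_on(82): voice 0 is free -> assigned | voices=[82 - - - -]
Op 2: note_on(61): voice 1 is free -> assigned | voices=[82 61 - - -]
Op 3: note_on(62): voice 2 is free -> assigned | voices=[82 61 62 - -]
Op 4: note_on(65): voice 3 is free -> assigned | voices=[82 61 62 65 -]
Op 5: note_off(82): free voice 0 | voices=[- 61 62 65 -]
Op 6: note_on(74): voice 0 is free -> assigned | voices=[74 61 62 65 -]
Op 7: note_on(73): voice 4 is free -> assigned | voices=[74 61 62 65 73]
Op 8: note_on(84): all voices busy, STEAL voice 1 (pitch 61, oldest) -> assign | voices=[74 84 62 65 73]
Op 9: note_on(88): all voices busy, STEAL voice 2 (pitch 62, oldest) -> assign | voices=[74 84 88 65 73]
Op 10: note_on(68): all voices busy, STEAL voice 3 (pitch 65, oldest) -> assign | voices=[74 84 88 68 73]

Answer: none 2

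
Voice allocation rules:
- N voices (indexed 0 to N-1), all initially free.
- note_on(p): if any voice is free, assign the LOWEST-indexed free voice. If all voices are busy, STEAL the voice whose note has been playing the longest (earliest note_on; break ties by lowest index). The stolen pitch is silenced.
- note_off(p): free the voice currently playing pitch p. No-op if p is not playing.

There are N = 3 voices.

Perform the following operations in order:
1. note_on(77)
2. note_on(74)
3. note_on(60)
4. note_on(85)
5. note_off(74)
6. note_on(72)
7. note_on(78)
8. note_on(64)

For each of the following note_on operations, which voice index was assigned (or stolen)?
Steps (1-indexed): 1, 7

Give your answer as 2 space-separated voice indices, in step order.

Answer: 0 2

Derivation:
Op 1: note_on(77): voice 0 is free -> assigned | voices=[77 - -]
Op 2: note_on(74): voice 1 is free -> assigned | voices=[77 74 -]
Op 3: note_on(60): voice 2 is free -> assigned | voices=[77 74 60]
Op 4: note_on(85): all voices busy, STEAL voice 0 (pitch 77, oldest) -> assign | voices=[85 74 60]
Op 5: note_off(74): free voice 1 | voices=[85 - 60]
Op 6: note_on(72): voice 1 is free -> assigned | voices=[85 72 60]
Op 7: note_on(78): all voices busy, STEAL voice 2 (pitch 60, oldest) -> assign | voices=[85 72 78]
Op 8: note_on(64): all voices busy, STEAL voice 0 (pitch 85, oldest) -> assign | voices=[64 72 78]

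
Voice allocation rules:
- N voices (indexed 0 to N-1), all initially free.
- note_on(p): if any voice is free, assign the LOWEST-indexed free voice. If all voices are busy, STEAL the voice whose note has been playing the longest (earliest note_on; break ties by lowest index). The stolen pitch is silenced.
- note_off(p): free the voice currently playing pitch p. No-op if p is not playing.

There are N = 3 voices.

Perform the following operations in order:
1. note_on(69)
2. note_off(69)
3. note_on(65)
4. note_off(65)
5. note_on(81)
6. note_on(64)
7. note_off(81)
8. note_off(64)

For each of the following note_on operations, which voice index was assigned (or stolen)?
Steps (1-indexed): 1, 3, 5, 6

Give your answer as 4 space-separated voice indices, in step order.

Op 1: note_on(69): voice 0 is free -> assigned | voices=[69 - -]
Op 2: note_off(69): free voice 0 | voices=[- - -]
Op 3: note_on(65): voice 0 is free -> assigned | voices=[65 - -]
Op 4: note_off(65): free voice 0 | voices=[- - -]
Op 5: note_on(81): voice 0 is free -> assigned | voices=[81 - -]
Op 6: note_on(64): voice 1 is free -> assigned | voices=[81 64 -]
Op 7: note_off(81): free voice 0 | voices=[- 64 -]
Op 8: note_off(64): free voice 1 | voices=[- - -]

Answer: 0 0 0 1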